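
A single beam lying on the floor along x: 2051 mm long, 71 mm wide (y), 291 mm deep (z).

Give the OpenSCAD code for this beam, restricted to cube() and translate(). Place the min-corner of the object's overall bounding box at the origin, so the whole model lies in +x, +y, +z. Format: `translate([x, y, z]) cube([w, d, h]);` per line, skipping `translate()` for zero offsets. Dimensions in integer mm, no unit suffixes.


cube([2051, 71, 291]);


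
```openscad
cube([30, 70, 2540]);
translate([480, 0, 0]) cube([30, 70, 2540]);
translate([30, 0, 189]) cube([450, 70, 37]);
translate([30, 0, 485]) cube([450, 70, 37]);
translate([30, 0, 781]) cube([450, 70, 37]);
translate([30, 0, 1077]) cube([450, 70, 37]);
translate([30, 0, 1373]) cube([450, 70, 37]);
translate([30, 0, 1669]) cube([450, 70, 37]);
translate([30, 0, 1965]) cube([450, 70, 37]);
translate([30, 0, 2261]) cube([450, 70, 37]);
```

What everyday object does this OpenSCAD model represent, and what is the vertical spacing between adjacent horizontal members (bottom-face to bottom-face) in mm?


A ladder. The rung spacing is 296 mm.

Two tall 30×70 posts with 8 short bars between them — a ladder. Adjacent rungs sit at z = 189 and z = 485, so the spacing is 485 − 189 = 296 mm.


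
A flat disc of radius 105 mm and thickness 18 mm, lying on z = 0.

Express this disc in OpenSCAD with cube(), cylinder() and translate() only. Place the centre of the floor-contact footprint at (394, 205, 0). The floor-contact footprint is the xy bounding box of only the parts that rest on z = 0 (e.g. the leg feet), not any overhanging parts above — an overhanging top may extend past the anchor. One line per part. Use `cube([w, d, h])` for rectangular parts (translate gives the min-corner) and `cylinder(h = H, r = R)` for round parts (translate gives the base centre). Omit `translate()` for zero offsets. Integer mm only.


translate([394, 205, 0]) cylinder(h = 18, r = 105);


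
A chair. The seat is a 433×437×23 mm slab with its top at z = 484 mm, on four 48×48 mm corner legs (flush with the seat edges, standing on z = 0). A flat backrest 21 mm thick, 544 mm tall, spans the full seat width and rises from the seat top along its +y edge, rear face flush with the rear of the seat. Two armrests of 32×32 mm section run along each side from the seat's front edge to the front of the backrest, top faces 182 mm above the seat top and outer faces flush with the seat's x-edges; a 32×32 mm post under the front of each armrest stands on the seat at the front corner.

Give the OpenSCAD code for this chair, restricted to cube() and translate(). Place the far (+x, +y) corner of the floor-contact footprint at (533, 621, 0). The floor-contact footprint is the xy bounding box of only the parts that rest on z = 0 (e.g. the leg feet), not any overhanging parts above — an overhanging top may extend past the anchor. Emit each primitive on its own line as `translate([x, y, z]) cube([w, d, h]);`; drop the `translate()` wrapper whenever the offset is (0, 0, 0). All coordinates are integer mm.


translate([100, 184, 461]) cube([433, 437, 23]);
translate([100, 184, 0]) cube([48, 48, 461]);
translate([485, 184, 0]) cube([48, 48, 461]);
translate([100, 573, 0]) cube([48, 48, 461]);
translate([485, 573, 0]) cube([48, 48, 461]);
translate([100, 600, 484]) cube([433, 21, 544]);
translate([100, 184, 634]) cube([32, 416, 32]);
translate([501, 184, 634]) cube([32, 416, 32]);
translate([100, 184, 484]) cube([32, 32, 150]);
translate([501, 184, 484]) cube([32, 32, 150]);


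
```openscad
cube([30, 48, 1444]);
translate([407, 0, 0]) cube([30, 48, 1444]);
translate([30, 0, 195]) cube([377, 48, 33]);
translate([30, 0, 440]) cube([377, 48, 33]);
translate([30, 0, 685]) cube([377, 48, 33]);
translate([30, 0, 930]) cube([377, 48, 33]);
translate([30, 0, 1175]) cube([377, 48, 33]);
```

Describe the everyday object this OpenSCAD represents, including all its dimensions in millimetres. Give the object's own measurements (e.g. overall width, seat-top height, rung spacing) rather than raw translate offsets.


A straight ladder. Two 30×48 mm vertical rails, 1444 mm tall, stand 437 mm apart (outside-to-outside) with their front faces coplanar on the −y side. 5 rungs, each 48 mm deep and 33 mm tall, span between the inner faces of the rails, front faces flush with the rails. The lowest rung's underside is at z = 195 mm and rungs are spaced 245 mm apart (underside to underside).


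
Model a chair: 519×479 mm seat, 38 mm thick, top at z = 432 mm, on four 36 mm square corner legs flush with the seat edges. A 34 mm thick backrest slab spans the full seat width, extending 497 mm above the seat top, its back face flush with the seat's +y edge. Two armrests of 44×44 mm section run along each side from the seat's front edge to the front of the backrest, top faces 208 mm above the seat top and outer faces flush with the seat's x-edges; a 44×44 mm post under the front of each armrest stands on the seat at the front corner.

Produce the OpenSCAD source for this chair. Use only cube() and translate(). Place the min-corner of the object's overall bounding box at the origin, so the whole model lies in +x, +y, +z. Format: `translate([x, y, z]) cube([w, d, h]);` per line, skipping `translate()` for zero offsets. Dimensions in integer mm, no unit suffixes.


translate([0, 0, 394]) cube([519, 479, 38]);
cube([36, 36, 394]);
translate([483, 0, 0]) cube([36, 36, 394]);
translate([0, 443, 0]) cube([36, 36, 394]);
translate([483, 443, 0]) cube([36, 36, 394]);
translate([0, 445, 432]) cube([519, 34, 497]);
translate([0, 0, 596]) cube([44, 445, 44]);
translate([475, 0, 596]) cube([44, 445, 44]);
translate([0, 0, 432]) cube([44, 44, 164]);
translate([475, 0, 432]) cube([44, 44, 164]);


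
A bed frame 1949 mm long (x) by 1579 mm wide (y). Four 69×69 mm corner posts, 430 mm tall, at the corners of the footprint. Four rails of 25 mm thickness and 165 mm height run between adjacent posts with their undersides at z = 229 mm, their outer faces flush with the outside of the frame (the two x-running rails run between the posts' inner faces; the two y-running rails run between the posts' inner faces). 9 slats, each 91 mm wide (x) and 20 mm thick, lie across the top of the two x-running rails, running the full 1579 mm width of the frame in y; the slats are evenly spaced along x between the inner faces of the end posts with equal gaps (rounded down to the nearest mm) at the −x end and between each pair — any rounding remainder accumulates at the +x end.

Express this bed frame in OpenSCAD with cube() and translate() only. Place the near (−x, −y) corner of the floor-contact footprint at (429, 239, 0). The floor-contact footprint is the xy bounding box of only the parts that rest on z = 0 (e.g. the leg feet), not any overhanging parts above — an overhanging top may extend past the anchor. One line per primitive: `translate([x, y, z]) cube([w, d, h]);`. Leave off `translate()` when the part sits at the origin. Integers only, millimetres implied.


// slat z = rail_z + rail_h = 229 + 165 = 394
// slat gap = ⌊(1811 − 9·91) / 10⌋ = 99
translate([429, 239, 0]) cube([69, 69, 430]);
translate([429, 1749, 0]) cube([69, 69, 430]);
translate([2309, 239, 0]) cube([69, 69, 430]);
translate([2309, 1749, 0]) cube([69, 69, 430]);
translate([498, 239, 229]) cube([1811, 25, 165]);
translate([498, 1793, 229]) cube([1811, 25, 165]);
translate([429, 308, 229]) cube([25, 1441, 165]);
translate([2353, 308, 229]) cube([25, 1441, 165]);
translate([597, 239, 394]) cube([91, 1579, 20]);
translate([787, 239, 394]) cube([91, 1579, 20]);
translate([977, 239, 394]) cube([91, 1579, 20]);
translate([1167, 239, 394]) cube([91, 1579, 20]);
translate([1357, 239, 394]) cube([91, 1579, 20]);
translate([1547, 239, 394]) cube([91, 1579, 20]);
translate([1737, 239, 394]) cube([91, 1579, 20]);
translate([1927, 239, 394]) cube([91, 1579, 20]);
translate([2117, 239, 394]) cube([91, 1579, 20]);


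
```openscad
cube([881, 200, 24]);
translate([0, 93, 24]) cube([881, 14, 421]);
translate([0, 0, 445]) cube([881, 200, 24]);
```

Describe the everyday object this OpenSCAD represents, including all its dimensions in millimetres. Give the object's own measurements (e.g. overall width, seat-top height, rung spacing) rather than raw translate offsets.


An I-beam lying along x, 881 mm long. Overall section height 469 mm. Two flanges 200 mm wide (y) and 24 mm thick, one on the floor and one at the top; a web 14 mm thick runs between them, centred on the flange width.


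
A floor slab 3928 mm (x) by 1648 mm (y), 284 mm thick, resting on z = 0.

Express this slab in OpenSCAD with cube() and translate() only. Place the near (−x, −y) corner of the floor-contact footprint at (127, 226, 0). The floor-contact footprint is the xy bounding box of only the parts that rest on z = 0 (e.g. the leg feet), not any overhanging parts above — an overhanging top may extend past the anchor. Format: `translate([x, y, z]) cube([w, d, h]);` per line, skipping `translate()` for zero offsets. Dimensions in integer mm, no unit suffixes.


translate([127, 226, 0]) cube([3928, 1648, 284]);


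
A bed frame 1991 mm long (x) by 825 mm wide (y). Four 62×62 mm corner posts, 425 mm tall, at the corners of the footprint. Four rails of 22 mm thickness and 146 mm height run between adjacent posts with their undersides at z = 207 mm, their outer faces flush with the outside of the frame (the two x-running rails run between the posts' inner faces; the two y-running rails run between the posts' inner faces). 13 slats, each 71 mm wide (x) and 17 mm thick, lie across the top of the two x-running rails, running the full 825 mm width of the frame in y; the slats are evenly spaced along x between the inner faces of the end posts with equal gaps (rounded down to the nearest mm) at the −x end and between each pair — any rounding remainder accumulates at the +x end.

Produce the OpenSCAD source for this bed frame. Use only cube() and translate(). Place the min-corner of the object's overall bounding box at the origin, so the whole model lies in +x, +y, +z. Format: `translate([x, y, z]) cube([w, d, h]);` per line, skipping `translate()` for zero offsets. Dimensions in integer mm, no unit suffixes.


cube([62, 62, 425]);
translate([0, 763, 0]) cube([62, 62, 425]);
translate([1929, 0, 0]) cube([62, 62, 425]);
translate([1929, 763, 0]) cube([62, 62, 425]);
translate([62, 0, 207]) cube([1867, 22, 146]);
translate([62, 803, 207]) cube([1867, 22, 146]);
translate([0, 62, 207]) cube([22, 701, 146]);
translate([1969, 62, 207]) cube([22, 701, 146]);
translate([129, 0, 353]) cube([71, 825, 17]);
translate([267, 0, 353]) cube([71, 825, 17]);
translate([405, 0, 353]) cube([71, 825, 17]);
translate([543, 0, 353]) cube([71, 825, 17]);
translate([681, 0, 353]) cube([71, 825, 17]);
translate([819, 0, 353]) cube([71, 825, 17]);
translate([957, 0, 353]) cube([71, 825, 17]);
translate([1095, 0, 353]) cube([71, 825, 17]);
translate([1233, 0, 353]) cube([71, 825, 17]);
translate([1371, 0, 353]) cube([71, 825, 17]);
translate([1509, 0, 353]) cube([71, 825, 17]);
translate([1647, 0, 353]) cube([71, 825, 17]);
translate([1785, 0, 353]) cube([71, 825, 17]);


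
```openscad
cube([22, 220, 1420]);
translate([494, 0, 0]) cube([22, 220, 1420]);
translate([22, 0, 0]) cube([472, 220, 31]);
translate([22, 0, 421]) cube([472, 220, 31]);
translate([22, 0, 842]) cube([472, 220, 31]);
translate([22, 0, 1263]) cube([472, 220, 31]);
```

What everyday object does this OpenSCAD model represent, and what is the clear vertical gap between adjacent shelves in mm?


A bookshelf. The clear shelf gap is 390 mm.

Two tall side panels with 4 horizontal boards between them — a bookshelf. The first two shelf undersides are at z = 0 and z = 421; with shelf thickness 31, the clear gap is 421 − 0 − 31 = 390 mm.


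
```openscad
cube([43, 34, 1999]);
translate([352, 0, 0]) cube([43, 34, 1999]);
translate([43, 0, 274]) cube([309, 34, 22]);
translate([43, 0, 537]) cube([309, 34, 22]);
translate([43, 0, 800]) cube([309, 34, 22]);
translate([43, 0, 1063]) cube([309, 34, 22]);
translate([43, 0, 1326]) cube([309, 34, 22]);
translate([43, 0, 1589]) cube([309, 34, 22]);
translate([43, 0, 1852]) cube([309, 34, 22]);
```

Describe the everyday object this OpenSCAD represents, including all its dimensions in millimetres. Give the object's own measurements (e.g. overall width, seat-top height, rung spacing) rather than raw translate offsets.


A straight ladder. Two 43×34 mm vertical rails, 1999 mm tall, stand 395 mm apart (outside-to-outside) with their front faces coplanar on the −y side. 7 rungs, each 34 mm deep and 22 mm tall, span between the inner faces of the rails, front faces flush with the rails. The lowest rung's underside is at z = 274 mm and rungs are spaced 263 mm apart (underside to underside).


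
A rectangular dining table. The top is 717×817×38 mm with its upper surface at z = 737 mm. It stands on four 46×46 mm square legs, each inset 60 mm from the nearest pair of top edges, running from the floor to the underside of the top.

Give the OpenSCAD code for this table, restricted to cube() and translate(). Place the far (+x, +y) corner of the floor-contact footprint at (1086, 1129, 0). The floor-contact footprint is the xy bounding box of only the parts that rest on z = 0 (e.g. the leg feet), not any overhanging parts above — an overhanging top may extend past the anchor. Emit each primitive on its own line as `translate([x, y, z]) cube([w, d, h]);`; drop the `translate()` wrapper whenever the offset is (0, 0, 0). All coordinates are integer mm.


translate([429, 372, 699]) cube([717, 817, 38]);
translate([489, 432, 0]) cube([46, 46, 699]);
translate([1040, 432, 0]) cube([46, 46, 699]);
translate([489, 1083, 0]) cube([46, 46, 699]);
translate([1040, 1083, 0]) cube([46, 46, 699]);


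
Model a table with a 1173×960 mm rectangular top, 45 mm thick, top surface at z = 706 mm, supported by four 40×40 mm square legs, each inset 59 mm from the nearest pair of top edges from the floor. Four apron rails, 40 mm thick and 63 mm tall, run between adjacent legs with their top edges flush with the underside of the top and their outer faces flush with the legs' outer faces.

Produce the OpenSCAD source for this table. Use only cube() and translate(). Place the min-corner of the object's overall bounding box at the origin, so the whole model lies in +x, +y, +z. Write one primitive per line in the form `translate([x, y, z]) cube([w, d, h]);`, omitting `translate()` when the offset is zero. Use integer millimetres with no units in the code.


translate([0, 0, 661]) cube([1173, 960, 45]);
translate([59, 59, 0]) cube([40, 40, 661]);
translate([1074, 59, 0]) cube([40, 40, 661]);
translate([59, 861, 0]) cube([40, 40, 661]);
translate([1074, 861, 0]) cube([40, 40, 661]);
translate([99, 59, 598]) cube([975, 40, 63]);
translate([99, 861, 598]) cube([975, 40, 63]);
translate([59, 99, 598]) cube([40, 762, 63]);
translate([1074, 99, 598]) cube([40, 762, 63]);


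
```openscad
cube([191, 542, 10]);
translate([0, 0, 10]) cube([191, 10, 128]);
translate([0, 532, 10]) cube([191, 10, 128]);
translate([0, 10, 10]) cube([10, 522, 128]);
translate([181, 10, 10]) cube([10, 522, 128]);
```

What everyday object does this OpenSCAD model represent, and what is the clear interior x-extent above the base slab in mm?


An open box. The internal width is 171 mm.

A 191×542 base slab with four walls standing on it — an open box. The base is 191 mm wide and the walls are 10 mm thick, so the internal width is 191 − 2 × 10 = 171 mm.


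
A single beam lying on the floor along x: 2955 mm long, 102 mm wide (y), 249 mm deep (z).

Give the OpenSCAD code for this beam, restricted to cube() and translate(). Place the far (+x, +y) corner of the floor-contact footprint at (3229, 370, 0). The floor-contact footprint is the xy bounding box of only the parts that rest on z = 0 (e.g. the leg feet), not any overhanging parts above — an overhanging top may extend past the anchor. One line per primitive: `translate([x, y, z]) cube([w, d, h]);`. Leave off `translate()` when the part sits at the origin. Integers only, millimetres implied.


translate([274, 268, 0]) cube([2955, 102, 249]);


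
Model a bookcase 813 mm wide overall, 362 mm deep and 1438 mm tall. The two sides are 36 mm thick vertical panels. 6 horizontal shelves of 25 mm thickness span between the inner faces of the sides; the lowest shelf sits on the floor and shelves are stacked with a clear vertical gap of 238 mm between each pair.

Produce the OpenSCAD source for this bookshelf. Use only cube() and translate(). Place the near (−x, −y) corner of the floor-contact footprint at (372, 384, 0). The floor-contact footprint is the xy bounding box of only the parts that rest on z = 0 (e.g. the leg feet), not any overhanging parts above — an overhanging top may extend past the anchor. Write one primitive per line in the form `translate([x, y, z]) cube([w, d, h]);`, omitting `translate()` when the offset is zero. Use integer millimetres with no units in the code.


translate([372, 384, 0]) cube([36, 362, 1438]);
translate([1149, 384, 0]) cube([36, 362, 1438]);
translate([408, 384, 0]) cube([741, 362, 25]);
translate([408, 384, 263]) cube([741, 362, 25]);
translate([408, 384, 526]) cube([741, 362, 25]);
translate([408, 384, 789]) cube([741, 362, 25]);
translate([408, 384, 1052]) cube([741, 362, 25]);
translate([408, 384, 1315]) cube([741, 362, 25]);


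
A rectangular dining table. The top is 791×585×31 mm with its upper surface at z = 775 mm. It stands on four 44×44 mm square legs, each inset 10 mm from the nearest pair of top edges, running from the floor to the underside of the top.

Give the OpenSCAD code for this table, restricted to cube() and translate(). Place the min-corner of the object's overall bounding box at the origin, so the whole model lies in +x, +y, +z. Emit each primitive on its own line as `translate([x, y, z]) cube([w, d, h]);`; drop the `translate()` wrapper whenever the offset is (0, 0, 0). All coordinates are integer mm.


translate([0, 0, 744]) cube([791, 585, 31]);
translate([10, 10, 0]) cube([44, 44, 744]);
translate([737, 10, 0]) cube([44, 44, 744]);
translate([10, 531, 0]) cube([44, 44, 744]);
translate([737, 531, 0]) cube([44, 44, 744]);


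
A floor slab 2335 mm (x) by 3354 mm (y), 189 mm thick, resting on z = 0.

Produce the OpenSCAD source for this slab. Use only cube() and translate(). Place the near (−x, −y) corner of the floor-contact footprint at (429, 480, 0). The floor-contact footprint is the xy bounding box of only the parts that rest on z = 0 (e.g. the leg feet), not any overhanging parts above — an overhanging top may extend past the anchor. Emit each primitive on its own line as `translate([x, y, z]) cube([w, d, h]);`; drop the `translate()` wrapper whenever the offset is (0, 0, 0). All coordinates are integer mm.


translate([429, 480, 0]) cube([2335, 3354, 189]);


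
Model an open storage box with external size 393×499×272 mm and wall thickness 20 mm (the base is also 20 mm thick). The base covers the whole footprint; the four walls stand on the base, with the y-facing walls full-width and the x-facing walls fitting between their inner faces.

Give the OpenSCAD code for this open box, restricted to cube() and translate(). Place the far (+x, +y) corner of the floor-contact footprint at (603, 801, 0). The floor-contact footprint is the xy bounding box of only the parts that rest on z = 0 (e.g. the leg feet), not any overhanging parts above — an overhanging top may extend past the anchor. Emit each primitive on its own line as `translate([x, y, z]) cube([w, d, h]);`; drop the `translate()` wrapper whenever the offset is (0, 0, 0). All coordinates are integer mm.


translate([210, 302, 0]) cube([393, 499, 20]);
translate([210, 302, 20]) cube([393, 20, 252]);
translate([210, 781, 20]) cube([393, 20, 252]);
translate([210, 322, 20]) cube([20, 459, 252]);
translate([583, 322, 20]) cube([20, 459, 252]);


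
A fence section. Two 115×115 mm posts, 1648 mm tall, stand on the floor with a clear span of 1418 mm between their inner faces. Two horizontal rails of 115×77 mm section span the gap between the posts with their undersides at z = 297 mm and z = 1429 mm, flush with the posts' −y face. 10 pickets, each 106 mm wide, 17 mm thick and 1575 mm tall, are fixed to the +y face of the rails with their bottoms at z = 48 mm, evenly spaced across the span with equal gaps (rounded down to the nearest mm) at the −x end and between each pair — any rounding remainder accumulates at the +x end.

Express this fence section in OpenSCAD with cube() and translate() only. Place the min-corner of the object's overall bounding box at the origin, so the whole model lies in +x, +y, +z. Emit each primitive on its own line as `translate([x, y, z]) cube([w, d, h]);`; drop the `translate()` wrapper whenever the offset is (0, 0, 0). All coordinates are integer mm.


cube([115, 115, 1648]);
translate([1533, 0, 0]) cube([115, 115, 1648]);
translate([115, 0, 297]) cube([1418, 115, 77]);
translate([115, 0, 1429]) cube([1418, 115, 77]);
translate([147, 115, 48]) cube([106, 17, 1575]);
translate([285, 115, 48]) cube([106, 17, 1575]);
translate([423, 115, 48]) cube([106, 17, 1575]);
translate([561, 115, 48]) cube([106, 17, 1575]);
translate([699, 115, 48]) cube([106, 17, 1575]);
translate([837, 115, 48]) cube([106, 17, 1575]);
translate([975, 115, 48]) cube([106, 17, 1575]);
translate([1113, 115, 48]) cube([106, 17, 1575]);
translate([1251, 115, 48]) cube([106, 17, 1575]);
translate([1389, 115, 48]) cube([106, 17, 1575]);


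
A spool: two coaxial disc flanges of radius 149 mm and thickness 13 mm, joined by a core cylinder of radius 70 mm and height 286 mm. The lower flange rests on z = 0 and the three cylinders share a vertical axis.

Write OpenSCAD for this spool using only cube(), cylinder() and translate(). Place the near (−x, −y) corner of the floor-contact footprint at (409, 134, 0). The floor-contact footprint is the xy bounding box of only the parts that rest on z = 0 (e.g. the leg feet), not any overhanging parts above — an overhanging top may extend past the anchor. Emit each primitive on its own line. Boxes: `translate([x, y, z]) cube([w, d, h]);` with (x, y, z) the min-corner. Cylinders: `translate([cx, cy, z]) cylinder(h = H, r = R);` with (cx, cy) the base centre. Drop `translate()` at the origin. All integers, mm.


translate([558, 283, 0]) cylinder(h = 13, r = 149);
translate([558, 283, 13]) cylinder(h = 286, r = 70);
translate([558, 283, 299]) cylinder(h = 13, r = 149);


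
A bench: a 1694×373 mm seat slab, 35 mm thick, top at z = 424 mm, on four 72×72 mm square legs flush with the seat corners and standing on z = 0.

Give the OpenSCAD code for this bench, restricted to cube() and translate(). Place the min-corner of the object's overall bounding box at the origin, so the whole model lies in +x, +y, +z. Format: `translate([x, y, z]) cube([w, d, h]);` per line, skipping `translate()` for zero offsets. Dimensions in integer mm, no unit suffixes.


translate([0, 0, 389]) cube([1694, 373, 35]);
cube([72, 72, 389]);
translate([0, 301, 0]) cube([72, 72, 389]);
translate([1622, 0, 0]) cube([72, 72, 389]);
translate([1622, 301, 0]) cube([72, 72, 389]);


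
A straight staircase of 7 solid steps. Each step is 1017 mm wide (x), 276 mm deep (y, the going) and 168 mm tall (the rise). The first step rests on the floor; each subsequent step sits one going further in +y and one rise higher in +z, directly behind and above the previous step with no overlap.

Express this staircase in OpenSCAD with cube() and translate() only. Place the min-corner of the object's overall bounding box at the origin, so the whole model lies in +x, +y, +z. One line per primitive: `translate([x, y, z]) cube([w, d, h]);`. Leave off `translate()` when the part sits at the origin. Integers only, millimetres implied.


cube([1017, 276, 168]);
translate([0, 276, 168]) cube([1017, 276, 168]);
translate([0, 552, 336]) cube([1017, 276, 168]);
translate([0, 828, 504]) cube([1017, 276, 168]);
translate([0, 1104, 672]) cube([1017, 276, 168]);
translate([0, 1380, 840]) cube([1017, 276, 168]);
translate([0, 1656, 1008]) cube([1017, 276, 168]);


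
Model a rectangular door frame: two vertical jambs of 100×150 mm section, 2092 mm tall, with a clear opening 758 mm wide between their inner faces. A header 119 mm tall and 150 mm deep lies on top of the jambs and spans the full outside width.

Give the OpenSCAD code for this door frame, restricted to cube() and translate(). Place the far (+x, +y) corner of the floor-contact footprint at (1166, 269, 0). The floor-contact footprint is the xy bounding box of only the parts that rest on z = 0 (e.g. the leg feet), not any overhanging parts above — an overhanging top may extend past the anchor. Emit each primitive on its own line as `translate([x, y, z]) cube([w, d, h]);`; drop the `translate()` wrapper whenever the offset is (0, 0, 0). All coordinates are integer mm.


translate([208, 119, 0]) cube([100, 150, 2092]);
translate([1066, 119, 0]) cube([100, 150, 2092]);
translate([208, 119, 2092]) cube([958, 150, 119]);


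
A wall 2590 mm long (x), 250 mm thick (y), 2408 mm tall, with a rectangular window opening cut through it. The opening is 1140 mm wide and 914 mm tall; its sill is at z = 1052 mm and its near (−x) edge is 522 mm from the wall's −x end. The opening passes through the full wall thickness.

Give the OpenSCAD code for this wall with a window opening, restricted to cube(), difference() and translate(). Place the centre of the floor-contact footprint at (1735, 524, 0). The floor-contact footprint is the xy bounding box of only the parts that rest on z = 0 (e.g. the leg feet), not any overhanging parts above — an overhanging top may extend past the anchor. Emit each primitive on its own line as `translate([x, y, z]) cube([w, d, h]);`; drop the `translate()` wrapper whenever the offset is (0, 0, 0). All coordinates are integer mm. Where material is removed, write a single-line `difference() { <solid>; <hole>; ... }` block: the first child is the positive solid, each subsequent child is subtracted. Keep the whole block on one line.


difference() { translate([440, 399, 0]) cube([2590, 250, 2408]); translate([962, 399, 1052]) cube([1140, 250, 914]); }


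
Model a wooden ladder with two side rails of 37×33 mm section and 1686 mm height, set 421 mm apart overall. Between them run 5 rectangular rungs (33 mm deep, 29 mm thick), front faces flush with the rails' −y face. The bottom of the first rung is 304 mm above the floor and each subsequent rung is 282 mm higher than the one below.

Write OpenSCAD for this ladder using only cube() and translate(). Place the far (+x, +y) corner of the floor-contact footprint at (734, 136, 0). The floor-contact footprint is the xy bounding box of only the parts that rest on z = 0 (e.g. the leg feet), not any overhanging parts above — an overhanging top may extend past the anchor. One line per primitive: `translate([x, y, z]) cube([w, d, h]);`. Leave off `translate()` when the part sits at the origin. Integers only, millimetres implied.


// rung span = 421 - 2*37 = 347
// rung[k] z = 304 + k*282
translate([313, 103, 0]) cube([37, 33, 1686]);
translate([697, 103, 0]) cube([37, 33, 1686]);
translate([350, 103, 304]) cube([347, 33, 29]);
translate([350, 103, 586]) cube([347, 33, 29]);
translate([350, 103, 868]) cube([347, 33, 29]);
translate([350, 103, 1150]) cube([347, 33, 29]);
translate([350, 103, 1432]) cube([347, 33, 29]);


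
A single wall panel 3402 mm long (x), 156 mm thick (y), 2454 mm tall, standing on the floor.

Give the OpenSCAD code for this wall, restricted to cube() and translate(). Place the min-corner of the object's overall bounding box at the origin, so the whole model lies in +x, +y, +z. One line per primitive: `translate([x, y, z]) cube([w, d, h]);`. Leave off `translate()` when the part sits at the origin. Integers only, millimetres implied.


cube([3402, 156, 2454]);


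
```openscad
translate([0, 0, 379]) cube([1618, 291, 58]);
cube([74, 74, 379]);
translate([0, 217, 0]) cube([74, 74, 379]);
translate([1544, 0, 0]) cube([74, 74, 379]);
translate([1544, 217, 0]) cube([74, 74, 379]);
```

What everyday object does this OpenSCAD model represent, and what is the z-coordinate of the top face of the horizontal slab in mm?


A bench. The seat-top height is 437 mm.

A long slab on four corner posts — a bench. The slab sits at z = 379 with thickness 58, so the top is 379 + 58 = 437 mm.


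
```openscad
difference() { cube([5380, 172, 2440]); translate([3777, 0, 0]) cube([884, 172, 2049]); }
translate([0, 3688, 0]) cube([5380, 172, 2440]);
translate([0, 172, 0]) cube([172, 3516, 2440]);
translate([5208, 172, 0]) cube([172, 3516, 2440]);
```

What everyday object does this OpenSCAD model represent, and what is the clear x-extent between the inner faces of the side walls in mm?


A single room. The interior width is 5036 mm.

Four walls enclosing a rectangle with a door in the front wall — a room. Outside width 5380 minus two 172 mm walls gives 5036 mm.


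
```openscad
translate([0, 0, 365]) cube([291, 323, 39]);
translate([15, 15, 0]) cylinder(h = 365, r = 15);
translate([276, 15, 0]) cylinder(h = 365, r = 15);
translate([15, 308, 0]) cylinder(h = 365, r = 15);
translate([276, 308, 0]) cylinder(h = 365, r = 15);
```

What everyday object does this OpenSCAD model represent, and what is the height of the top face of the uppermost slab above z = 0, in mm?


A stool. The seat height is 404 mm.

A 291×323×39 slab at z = 365 on four corner cylinders — a stool. The seat top is 365 + 39 = 404 mm.


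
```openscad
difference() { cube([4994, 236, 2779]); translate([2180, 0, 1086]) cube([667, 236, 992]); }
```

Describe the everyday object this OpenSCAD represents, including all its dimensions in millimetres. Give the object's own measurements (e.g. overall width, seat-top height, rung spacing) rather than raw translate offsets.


A wall 4994 mm long (x), 236 mm thick (y), 2779 mm tall, with a rectangular window opening cut through it. The opening is 667 mm wide and 992 mm tall; its sill is at z = 1086 mm and its near (−x) edge is 2180 mm from the wall's −x end. The opening passes through the full wall thickness.


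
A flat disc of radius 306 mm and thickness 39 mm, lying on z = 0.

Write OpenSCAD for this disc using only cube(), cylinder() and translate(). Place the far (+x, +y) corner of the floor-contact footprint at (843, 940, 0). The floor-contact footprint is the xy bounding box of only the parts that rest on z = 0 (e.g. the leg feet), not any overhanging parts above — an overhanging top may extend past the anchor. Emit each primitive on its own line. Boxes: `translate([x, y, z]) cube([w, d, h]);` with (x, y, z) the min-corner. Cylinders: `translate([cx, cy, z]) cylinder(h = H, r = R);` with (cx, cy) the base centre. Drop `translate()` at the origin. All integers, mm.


translate([537, 634, 0]) cylinder(h = 39, r = 306);


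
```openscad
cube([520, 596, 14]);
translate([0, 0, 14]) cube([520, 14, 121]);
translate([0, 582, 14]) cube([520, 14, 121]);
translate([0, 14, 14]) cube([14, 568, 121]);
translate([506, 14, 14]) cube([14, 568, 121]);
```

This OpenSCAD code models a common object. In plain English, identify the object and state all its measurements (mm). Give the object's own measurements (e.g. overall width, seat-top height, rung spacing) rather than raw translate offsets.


An open-topped rectangular box: outside dimensions 520×596×135 mm, with a uniform wall and base thickness of 14 mm. The base is a full 520×596 slab on the floor; four walls sit on top of the base. The front and back walls (the −y and +y sides) span the full width; the two side walls fit between them.


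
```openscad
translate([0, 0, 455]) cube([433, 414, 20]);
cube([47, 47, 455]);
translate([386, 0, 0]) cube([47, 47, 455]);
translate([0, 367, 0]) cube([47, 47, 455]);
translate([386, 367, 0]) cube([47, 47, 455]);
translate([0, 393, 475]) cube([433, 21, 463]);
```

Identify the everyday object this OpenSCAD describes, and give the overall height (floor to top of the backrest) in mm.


A chair. The overall height is 938 mm.

A slab on four corner posts with a tall panel at the back — a chair. The seat slab sits at z = 455 with thickness 20, and the 463 mm backrest starts at the seat top, so the overall height is 455 + 20 + 463 = 938 mm.


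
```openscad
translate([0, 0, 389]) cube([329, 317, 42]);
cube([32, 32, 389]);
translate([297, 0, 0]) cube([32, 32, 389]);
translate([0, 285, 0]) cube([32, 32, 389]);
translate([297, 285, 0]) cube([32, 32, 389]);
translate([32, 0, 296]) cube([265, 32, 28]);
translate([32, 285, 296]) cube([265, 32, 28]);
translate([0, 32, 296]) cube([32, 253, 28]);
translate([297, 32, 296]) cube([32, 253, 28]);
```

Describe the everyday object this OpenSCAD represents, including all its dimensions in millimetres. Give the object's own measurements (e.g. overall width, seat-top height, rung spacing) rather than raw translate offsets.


A four-legged stool. The seat is a 329×317×42 mm slab whose top surface is at z = 431 mm; four square legs, each 32×32 mm in cross-section, run from the floor (z = 0) to the underside of the seat, each flush with a corner of the seat. Four stretchers, 32 mm wide and 28 mm tall, connect adjacent legs with their undersides at z = 296 mm, each running between the inner faces of the legs it joins and aligned with the legs' outer faces on the other axis.


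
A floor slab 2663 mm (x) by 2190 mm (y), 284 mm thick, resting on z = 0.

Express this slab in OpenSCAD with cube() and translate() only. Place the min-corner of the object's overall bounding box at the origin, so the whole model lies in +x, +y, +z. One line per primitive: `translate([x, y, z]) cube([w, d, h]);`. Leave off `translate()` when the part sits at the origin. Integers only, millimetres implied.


cube([2663, 2190, 284]);


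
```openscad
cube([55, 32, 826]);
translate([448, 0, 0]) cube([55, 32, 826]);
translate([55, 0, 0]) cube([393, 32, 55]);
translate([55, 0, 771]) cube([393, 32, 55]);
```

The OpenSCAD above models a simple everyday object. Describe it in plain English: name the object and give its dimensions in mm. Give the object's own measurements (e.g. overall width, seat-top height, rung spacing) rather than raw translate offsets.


A rectangular picture frame lying in the x–z plane (depth along y). The opening is 393 mm wide (x) by 716 mm tall (z), surrounded by a border 55 mm wide on all four sides. The frame is 32 mm deep and is made of two full-height vertical stiles with two horizontal rails fitted between them.


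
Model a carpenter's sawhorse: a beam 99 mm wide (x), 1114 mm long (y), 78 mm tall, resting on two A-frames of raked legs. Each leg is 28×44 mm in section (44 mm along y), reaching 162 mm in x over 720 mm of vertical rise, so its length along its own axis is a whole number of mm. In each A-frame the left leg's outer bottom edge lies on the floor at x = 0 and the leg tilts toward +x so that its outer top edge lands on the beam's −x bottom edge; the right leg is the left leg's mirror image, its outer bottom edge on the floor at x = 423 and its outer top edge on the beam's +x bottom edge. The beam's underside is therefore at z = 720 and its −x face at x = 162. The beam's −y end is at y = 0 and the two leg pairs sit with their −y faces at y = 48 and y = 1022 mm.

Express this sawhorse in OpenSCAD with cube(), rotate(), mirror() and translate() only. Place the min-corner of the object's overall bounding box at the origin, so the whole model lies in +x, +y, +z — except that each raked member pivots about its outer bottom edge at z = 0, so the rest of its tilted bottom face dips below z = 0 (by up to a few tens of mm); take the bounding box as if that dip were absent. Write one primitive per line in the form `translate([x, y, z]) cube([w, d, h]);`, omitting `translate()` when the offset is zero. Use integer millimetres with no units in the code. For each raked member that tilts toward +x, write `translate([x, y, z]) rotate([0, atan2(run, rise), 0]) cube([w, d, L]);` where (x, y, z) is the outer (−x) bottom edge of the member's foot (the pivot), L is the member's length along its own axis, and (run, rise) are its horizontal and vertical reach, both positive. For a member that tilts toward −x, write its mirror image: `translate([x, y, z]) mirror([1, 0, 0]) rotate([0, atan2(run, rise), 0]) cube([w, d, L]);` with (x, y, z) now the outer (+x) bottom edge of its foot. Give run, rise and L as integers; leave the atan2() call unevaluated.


translate([162, 0, 720]) cube([99, 1114, 78]);
translate([0, 48, 0]) rotate([0, atan2(162, 720), 0]) cube([28, 44, 738]);
translate([423, 48, 0]) mirror([1, 0, 0]) rotate([0, atan2(162, 720), 0]) cube([28, 44, 738]);
translate([0, 1022, 0]) rotate([0, atan2(162, 720), 0]) cube([28, 44, 738]);
translate([423, 1022, 0]) mirror([1, 0, 0]) rotate([0, atan2(162, 720), 0]) cube([28, 44, 738]);


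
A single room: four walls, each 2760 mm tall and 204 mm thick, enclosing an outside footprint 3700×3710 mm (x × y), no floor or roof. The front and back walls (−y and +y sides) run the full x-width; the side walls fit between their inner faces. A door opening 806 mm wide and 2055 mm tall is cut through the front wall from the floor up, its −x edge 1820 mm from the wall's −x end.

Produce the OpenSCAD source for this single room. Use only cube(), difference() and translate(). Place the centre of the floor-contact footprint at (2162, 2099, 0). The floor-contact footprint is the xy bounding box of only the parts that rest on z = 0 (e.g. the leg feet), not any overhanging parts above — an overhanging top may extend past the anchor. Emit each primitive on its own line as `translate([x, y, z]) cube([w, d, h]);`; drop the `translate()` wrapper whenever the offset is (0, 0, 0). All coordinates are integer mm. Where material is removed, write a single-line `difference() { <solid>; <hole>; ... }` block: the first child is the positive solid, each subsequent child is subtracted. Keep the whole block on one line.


difference() { translate([312, 244, 0]) cube([3700, 204, 2760]); translate([2132, 244, 0]) cube([806, 204, 2055]); }
translate([312, 3750, 0]) cube([3700, 204, 2760]);
translate([312, 448, 0]) cube([204, 3302, 2760]);
translate([3808, 448, 0]) cube([204, 3302, 2760]);


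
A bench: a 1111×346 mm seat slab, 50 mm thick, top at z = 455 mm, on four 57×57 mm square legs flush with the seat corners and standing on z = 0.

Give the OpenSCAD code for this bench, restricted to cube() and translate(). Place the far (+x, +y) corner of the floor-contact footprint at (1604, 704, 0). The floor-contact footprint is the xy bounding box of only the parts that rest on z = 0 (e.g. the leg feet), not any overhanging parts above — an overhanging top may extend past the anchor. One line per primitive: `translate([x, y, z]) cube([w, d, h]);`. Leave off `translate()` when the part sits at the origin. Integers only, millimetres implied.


// leg_h = 455 − 50 = 405
translate([493, 358, 405]) cube([1111, 346, 50]);
translate([493, 358, 0]) cube([57, 57, 405]);
translate([493, 647, 0]) cube([57, 57, 405]);
translate([1547, 358, 0]) cube([57, 57, 405]);
translate([1547, 647, 0]) cube([57, 57, 405]);


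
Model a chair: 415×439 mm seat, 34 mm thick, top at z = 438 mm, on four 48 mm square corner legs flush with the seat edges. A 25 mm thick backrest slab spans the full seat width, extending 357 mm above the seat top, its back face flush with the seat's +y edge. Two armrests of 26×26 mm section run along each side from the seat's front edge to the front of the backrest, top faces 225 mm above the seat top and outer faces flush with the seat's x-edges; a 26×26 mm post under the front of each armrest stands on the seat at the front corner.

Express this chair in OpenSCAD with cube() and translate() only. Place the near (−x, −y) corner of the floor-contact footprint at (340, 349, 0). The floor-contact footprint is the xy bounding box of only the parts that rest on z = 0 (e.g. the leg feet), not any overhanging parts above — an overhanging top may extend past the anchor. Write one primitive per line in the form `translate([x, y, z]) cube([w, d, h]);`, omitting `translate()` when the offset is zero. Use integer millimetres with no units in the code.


translate([340, 349, 404]) cube([415, 439, 34]);
translate([340, 349, 0]) cube([48, 48, 404]);
translate([707, 349, 0]) cube([48, 48, 404]);
translate([340, 740, 0]) cube([48, 48, 404]);
translate([707, 740, 0]) cube([48, 48, 404]);
translate([340, 763, 438]) cube([415, 25, 357]);
translate([340, 349, 637]) cube([26, 414, 26]);
translate([729, 349, 637]) cube([26, 414, 26]);
translate([340, 349, 438]) cube([26, 26, 199]);
translate([729, 349, 438]) cube([26, 26, 199]);
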